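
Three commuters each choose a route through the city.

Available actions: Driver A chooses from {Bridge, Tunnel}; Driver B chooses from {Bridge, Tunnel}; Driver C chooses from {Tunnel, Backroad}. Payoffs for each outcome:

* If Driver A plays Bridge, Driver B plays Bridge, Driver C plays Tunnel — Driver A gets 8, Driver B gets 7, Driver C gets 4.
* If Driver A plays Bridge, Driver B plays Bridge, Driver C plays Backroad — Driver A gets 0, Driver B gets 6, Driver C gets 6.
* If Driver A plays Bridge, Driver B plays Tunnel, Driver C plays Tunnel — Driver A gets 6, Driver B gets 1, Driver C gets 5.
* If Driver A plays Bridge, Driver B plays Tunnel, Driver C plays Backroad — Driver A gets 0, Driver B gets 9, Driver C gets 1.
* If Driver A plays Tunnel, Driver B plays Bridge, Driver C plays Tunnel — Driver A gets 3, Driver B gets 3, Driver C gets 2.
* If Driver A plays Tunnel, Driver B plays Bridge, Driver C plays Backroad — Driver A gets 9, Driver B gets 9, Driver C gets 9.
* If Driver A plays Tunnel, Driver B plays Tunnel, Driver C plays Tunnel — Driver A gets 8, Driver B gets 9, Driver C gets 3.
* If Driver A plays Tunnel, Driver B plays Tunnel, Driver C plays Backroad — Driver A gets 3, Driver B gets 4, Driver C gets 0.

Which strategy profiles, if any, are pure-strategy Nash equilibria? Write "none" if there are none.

Driver A against (Bridge, Tunnel): payoffs 8, 3 → best response Bridge.
Driver A against (Bridge, Backroad): payoffs 0, 9 → best response Tunnel.
Driver A against (Tunnel, Tunnel): payoffs 6, 8 → best response Tunnel.
Driver A against (Tunnel, Backroad): payoffs 0, 3 → best response Tunnel.
Driver B against (Bridge, Tunnel): payoffs 7, 1 → best response Bridge.
Driver B against (Bridge, Backroad): payoffs 6, 9 → best response Tunnel.
Driver B against (Tunnel, Tunnel): payoffs 3, 9 → best response Tunnel.
Driver B against (Tunnel, Backroad): payoffs 9, 4 → best response Bridge.
Driver C against (Bridge, Bridge): payoffs 4, 6 → best response Backroad.
Driver C against (Bridge, Tunnel): payoffs 5, 1 → best response Tunnel.
Driver C against (Tunnel, Bridge): payoffs 2, 9 → best response Backroad.
Driver C against (Tunnel, Tunnel): payoffs 3, 0 → best response Tunnel.
Mutual best responses: (Tunnel, Bridge, Backroad); (Tunnel, Tunnel, Tunnel).

The pure Nash equilibria are (Tunnel, Bridge, Backroad), (Tunnel, Tunnel, Tunnel).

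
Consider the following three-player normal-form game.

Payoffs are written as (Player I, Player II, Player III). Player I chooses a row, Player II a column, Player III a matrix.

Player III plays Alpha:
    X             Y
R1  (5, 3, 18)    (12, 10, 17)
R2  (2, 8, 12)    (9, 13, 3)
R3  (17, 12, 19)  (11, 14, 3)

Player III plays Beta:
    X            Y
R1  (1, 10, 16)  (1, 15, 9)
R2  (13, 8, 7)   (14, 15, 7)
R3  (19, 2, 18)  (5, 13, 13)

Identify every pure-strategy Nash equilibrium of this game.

Player I against (X, Alpha): payoffs 5, 2, 17 → best response R3.
Player I against (X, Beta): payoffs 1, 13, 19 → best response R3.
Player I against (Y, Alpha): payoffs 12, 9, 11 → best response R1.
Player I against (Y, Beta): payoffs 1, 14, 5 → best response R2.
Player II against (R1, Alpha): payoffs 3, 10 → best response Y.
Player II against (R1, Beta): payoffs 10, 15 → best response Y.
Player II against (R2, Alpha): payoffs 8, 13 → best response Y.
Player II against (R2, Beta): payoffs 8, 15 → best response Y.
Player II against (R3, Alpha): payoffs 12, 14 → best response Y.
Player II against (R3, Beta): payoffs 2, 13 → best response Y.
Player III against (R1, X): payoffs 18, 16 → best response Alpha.
Player III against (R1, Y): payoffs 17, 9 → best response Alpha.
Player III against (R2, X): payoffs 12, 7 → best response Alpha.
Player III against (R2, Y): payoffs 3, 7 → best response Beta.
Player III against (R3, X): payoffs 19, 18 → best response Alpha.
Player III against (R3, Y): payoffs 3, 13 → best response Beta.
Mutual best responses: (R1, Y, Alpha); (R2, Y, Beta).

Pure-strategy Nash equilibria: (R1, Y, Alpha) and (R2, Y, Beta)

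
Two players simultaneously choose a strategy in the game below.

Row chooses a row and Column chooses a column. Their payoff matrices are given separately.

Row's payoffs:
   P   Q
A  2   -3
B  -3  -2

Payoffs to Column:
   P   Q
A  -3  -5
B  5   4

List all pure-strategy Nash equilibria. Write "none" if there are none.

Check each profile: it is a Nash equilibrium iff no player can strictly gain by switching unilaterally.
(A, P): Row gets 2, best alternative -3; Column gets -3, best alternative -5. No profitable deviation — NE.
(A, Q): Row can switch to B (-3 → -2). Not NE.
(B, P): Row can switch to A (-3 → 2). Not NE.
(B, Q): Column can switch to P (4 → 5). Not NE.

The unique pure-strategy Nash equilibrium is (A, P).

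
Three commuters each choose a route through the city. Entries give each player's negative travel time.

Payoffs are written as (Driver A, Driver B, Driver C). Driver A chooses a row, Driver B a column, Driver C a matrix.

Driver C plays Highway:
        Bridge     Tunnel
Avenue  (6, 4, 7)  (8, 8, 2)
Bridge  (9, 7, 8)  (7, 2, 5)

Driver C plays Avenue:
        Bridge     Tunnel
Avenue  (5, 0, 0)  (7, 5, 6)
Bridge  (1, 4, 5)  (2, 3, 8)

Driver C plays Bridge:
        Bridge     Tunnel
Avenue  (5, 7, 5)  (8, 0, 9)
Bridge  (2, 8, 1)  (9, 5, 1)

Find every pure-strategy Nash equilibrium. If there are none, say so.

Driver A against (Bridge, Highway): payoffs 6, 9 → best response Bridge.
Driver A against (Bridge, Avenue): payoffs 5, 1 → best response Avenue.
Driver A against (Bridge, Bridge): payoffs 5, 2 → best response Avenue.
Driver A against (Tunnel, Highway): payoffs 8, 7 → best response Avenue.
Driver A against (Tunnel, Avenue): payoffs 7, 2 → best response Avenue.
Driver A against (Tunnel, Bridge): payoffs 8, 9 → best response Bridge.
Driver B against (Avenue, Highway): payoffs 4, 8 → best response Tunnel.
Driver B against (Avenue, Avenue): payoffs 0, 5 → best response Tunnel.
Driver B against (Avenue, Bridge): payoffs 7, 0 → best response Bridge.
Driver B against (Bridge, Highway): payoffs 7, 2 → best response Bridge.
Driver B against (Bridge, Avenue): payoffs 4, 3 → best response Bridge.
Driver B against (Bridge, Bridge): payoffs 8, 5 → best response Bridge.
Driver C against (Avenue, Bridge): payoffs 7, 0, 5 → best response Highway.
Driver C against (Avenue, Tunnel): payoffs 2, 6, 9 → best response Bridge.
Driver C against (Bridge, Bridge): payoffs 8, 5, 1 → best response Highway.
Driver C against (Bridge, Tunnel): payoffs 5, 8, 1 → best response Avenue.
Mutual best responses: (Bridge, Bridge, Highway).

(Bridge, Bridge, Highway)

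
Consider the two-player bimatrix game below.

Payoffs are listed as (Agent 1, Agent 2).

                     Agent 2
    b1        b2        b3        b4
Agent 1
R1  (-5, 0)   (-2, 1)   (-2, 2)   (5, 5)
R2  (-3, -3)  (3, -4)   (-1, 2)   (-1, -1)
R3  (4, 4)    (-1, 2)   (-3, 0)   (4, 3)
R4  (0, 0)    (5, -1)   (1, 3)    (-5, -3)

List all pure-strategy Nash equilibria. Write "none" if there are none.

For each strategy profile, look for a profitable unilateral deviation.
(R1, b1): Agent 1 can switch to R2 (-5 → -3). Not NE.
(R1, b2): Agent 1 can switch to R2 (-2 → 3). Not NE.
(R1, b3): Agent 1 can switch to R2 (-2 → -1). Not NE.
(R1, b4): Agent 1 gets 5, best alternative 4; Agent 2 gets 5, best alternative 2. No profitable deviation — NE.
(R2, b1): Agent 1 can switch to R3 (-3 → 4). Not NE.
(R2, b2): Agent 1 can switch to R4 (3 → 5). Not NE.
(R2, b3): Agent 1 can switch to R4 (-1 → 1). Not NE.
(R2, b4): Agent 1 can switch to R1 (-1 → 5). Not NE.
(R3, b1): Agent 1 gets 4, best alternative 0; Agent 2 gets 4, best alternative 3. No profitable deviation — NE.
(R3, b2): Agent 1 can switch to R2 (-1 → 3). Not NE.
(R3, b3): Agent 1 can switch to R1 (-3 → -2). Not NE.
(R3, b4): Agent 1 can switch to R1 (4 → 5). Not NE.
(R4, b3): Agent 1 gets 1, best alternative -1; Agent 2 gets 3, best alternative 0. No profitable deviation — NE.
(The remaining 3 profiles each have a profitable deviation by the same check.)

Pure-strategy Nash equilibria: (R1, b4) and (R3, b1) and (R4, b3)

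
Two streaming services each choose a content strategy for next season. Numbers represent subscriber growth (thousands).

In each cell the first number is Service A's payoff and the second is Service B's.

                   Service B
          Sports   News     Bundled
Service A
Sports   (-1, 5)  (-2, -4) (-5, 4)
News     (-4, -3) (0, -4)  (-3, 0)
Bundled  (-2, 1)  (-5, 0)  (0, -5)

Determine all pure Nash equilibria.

The unique pure-strategy Nash equilibrium is (Sports, Sports).

(Sports, Sports): Service A gets -1, best alternative -2; Service B gets 5, best alternative 4. No profitable deviation — NE.
(Sports, News): Service A can switch to News (-2 → 0). Not NE.
(Sports, Bundled): Service A can switch to News (-5 → -3). Not NE.
(News, Sports): Service A can switch to Sports (-4 → -1). Not NE.
(News, News): Service B can switch to Sports (-4 → -3). Not NE.
(News, Bundled): Service A can switch to Bundled (-3 → 0). Not NE.
(Bundled, Sports): Service A can switch to Sports (-2 → -1). Not NE.
(Bundled, News): Service A can switch to Sports (-5 → -2). Not NE.
(Bundled, Bundled): Service B can switch to Sports (-5 → 1). Not NE.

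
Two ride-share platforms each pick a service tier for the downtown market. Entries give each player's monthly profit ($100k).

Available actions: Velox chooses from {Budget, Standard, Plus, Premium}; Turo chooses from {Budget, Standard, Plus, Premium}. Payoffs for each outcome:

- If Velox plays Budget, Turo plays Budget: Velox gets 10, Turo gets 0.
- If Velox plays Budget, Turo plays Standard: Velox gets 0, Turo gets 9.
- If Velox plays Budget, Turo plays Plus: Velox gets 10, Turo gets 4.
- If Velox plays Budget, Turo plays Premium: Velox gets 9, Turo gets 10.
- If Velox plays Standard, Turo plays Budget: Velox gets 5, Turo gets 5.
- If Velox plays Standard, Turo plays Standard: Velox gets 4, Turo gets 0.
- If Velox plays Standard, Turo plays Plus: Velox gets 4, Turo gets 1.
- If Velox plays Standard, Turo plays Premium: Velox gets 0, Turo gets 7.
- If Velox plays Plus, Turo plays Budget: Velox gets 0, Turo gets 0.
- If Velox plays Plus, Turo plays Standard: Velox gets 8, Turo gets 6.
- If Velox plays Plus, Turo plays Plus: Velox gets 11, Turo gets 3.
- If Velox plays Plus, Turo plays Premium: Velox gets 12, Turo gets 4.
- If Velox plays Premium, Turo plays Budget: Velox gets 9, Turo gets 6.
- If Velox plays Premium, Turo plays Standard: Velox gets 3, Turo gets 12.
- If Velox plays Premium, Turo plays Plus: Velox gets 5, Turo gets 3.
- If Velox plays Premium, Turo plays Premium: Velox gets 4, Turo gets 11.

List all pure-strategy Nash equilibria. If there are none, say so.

Velox against Budget: payoffs 10, 5, 0, 9 → best response Budget.
Velox against Standard: payoffs 0, 4, 8, 3 → best response Plus.
Velox against Plus: payoffs 10, 4, 11, 5 → best response Plus.
Velox against Premium: payoffs 9, 0, 12, 4 → best response Plus.
Turo against Budget: payoffs 0, 9, 4, 10 → best response Premium.
Turo against Standard: payoffs 5, 0, 1, 7 → best response Premium.
Turo against Plus: payoffs 0, 6, 3, 4 → best response Standard.
Turo against Premium: payoffs 6, 12, 3, 11 → best response Standard.
Mutual best responses: (Plus, Standard).

The unique pure-strategy Nash equilibrium is (Plus, Standard).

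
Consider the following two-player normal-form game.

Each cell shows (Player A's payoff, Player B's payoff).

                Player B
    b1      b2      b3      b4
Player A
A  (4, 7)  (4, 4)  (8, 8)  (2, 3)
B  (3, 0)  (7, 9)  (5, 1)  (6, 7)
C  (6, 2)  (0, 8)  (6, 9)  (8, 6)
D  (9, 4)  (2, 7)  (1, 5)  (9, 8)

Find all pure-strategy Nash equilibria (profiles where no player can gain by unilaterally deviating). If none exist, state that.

(A, b3); (B, b2); (D, b4)

(A, b1): Player A can switch to C (4 → 6). Not NE.
(A, b2): Player A can switch to B (4 → 7). Not NE.
(A, b3): Player A gets 8, best alternative 6; Player B gets 8, best alternative 7. No profitable deviation — NE.
(A, b4): Player A can switch to B (2 → 6). Not NE.
(B, b1): Player A can switch to A (3 → 4). Not NE.
(B, b2): Player A gets 7, best alternative 4; Player B gets 9, best alternative 7. No profitable deviation — NE.
(B, b3): Player A can switch to A (5 → 8). Not NE.
(B, b4): Player A can switch to C (6 → 8). Not NE.
(C, b1): Player A can switch to D (6 → 9). Not NE.
(C, b2): Player A can switch to A (0 → 4). Not NE.
(C, b3): Player A can switch to A (6 → 8). Not NE.
(C, b4): Player A can switch to D (8 → 9). Not NE.
(D, b1): Player B can switch to b2 (4 → 7). Not NE.
(D, b2): Player A can switch to A (2 → 4). Not NE.
(D, b4): Player A gets 9, best alternative 8; Player B gets 8, best alternative 7. No profitable deviation — NE.
(The remaining 1 profile has a profitable deviation by the same check.)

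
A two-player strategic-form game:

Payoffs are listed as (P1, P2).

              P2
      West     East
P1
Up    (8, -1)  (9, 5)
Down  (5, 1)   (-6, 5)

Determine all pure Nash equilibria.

P1 against West: payoffs 8, 5 → best response Up.
P1 against East: payoffs 9, -6 → best response Up.
P2 against Up: payoffs -1, 5 → best response East.
P2 against Down: payoffs 1, 5 → best response East.
Mutual best responses: (Up, East).

(Up, East)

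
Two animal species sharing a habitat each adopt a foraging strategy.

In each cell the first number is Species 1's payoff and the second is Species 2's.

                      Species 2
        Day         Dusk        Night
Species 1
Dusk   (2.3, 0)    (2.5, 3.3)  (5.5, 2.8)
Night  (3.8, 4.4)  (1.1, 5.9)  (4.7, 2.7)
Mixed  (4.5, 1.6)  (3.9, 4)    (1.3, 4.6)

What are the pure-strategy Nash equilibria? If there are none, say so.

Species 1 against Day: payoffs 2.3, 3.8, 4.5 → best response Mixed.
Species 1 against Dusk: payoffs 2.5, 1.1, 3.9 → best response Mixed.
Species 1 against Night: payoffs 5.5, 4.7, 1.3 → best response Dusk.
Species 2 against Dusk: payoffs 0, 3.3, 2.8 → best response Dusk.
Species 2 against Night: payoffs 4.4, 5.9, 2.7 → best response Dusk.
Species 2 against Mixed: payoffs 1.6, 4, 4.6 → best response Night.
No profile is a mutual best response for all players.

There is no pure-strategy Nash equilibrium.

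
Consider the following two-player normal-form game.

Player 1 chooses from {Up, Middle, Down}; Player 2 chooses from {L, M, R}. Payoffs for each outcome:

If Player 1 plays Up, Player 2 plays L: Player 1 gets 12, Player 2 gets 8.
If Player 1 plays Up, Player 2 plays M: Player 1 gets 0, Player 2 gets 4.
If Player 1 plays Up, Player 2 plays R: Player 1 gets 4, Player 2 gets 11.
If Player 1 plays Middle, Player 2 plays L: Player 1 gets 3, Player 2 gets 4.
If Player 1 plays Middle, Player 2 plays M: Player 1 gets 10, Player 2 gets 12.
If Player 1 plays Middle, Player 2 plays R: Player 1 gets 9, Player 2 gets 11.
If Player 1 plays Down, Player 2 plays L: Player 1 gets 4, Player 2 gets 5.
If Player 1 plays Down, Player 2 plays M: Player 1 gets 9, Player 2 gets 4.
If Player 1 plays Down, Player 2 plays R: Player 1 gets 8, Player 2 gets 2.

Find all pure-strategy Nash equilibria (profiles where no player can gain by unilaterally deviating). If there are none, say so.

(Middle, M)

(Up, L): Player 2 can switch to R (8 → 11). Not NE.
(Up, M): Player 1 can switch to Middle (0 → 10). Not NE.
(Up, R): Player 1 can switch to Middle (4 → 9). Not NE.
(Middle, L): Player 1 can switch to Up (3 → 12). Not NE.
(Middle, M): Player 1 gets 10, best alternative 9; Player 2 gets 12, best alternative 11. No profitable deviation — NE.
(Middle, R): Player 2 can switch to M (11 → 12). Not NE.
(Down, L): Player 1 can switch to Up (4 → 12). Not NE.
(The remaining 2 profiles each have a profitable deviation by the same check.)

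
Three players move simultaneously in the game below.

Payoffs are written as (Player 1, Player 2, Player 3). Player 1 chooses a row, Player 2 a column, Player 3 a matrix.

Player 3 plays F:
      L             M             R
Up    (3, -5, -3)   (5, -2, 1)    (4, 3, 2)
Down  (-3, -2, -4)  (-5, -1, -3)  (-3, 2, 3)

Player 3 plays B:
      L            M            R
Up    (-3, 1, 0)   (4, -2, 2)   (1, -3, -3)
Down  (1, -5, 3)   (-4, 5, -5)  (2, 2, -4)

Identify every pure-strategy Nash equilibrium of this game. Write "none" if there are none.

Player 1 against (L, F): payoffs 3, -3 → best response Up.
Player 1 against (L, B): payoffs -3, 1 → best response Down.
Player 1 against (M, F): payoffs 5, -5 → best response Up.
Player 1 against (M, B): payoffs 4, -4 → best response Up.
Player 1 against (R, F): payoffs 4, -3 → best response Up.
Player 1 against (R, B): payoffs 1, 2 → best response Down.
Player 2 against (Up, F): payoffs -5, -2, 3 → best response R.
Player 2 against (Up, B): payoffs 1, -2, -3 → best response L.
Player 2 against (Down, F): payoffs -2, -1, 2 → best response R.
Player 2 against (Down, B): payoffs -5, 5, 2 → best response M.
Player 3 against (Up, L): payoffs -3, 0 → best response B.
Player 3 against (Up, M): payoffs 1, 2 → best response B.
Player 3 against (Up, R): payoffs 2, -3 → best response F.
Player 3 against (Down, L): payoffs -4, 3 → best response B.
Player 3 against (Down, M): payoffs -3, -5 → best response F.
Player 3 against (Down, R): payoffs 3, -4 → best response F.
Mutual best responses: (Up, R, F).

The unique pure-strategy Nash equilibrium is (Up, R, F).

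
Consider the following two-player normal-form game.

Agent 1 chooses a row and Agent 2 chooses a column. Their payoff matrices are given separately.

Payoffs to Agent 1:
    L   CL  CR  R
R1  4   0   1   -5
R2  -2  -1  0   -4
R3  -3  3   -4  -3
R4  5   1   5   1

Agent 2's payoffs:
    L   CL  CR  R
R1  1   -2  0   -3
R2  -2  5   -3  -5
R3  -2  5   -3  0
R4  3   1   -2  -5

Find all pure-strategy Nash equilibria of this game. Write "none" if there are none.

(R1, L): Agent 1 can switch to R4 (4 → 5). Not NE.
(R1, CL): Agent 1 can switch to R3 (0 → 3). Not NE.
(R1, CR): Agent 1 can switch to R4 (1 → 5). Not NE.
(R1, R): Agent 1 can switch to R2 (-5 → -4). Not NE.
(R2, L): Agent 1 can switch to R1 (-2 → 4). Not NE.
(R2, CL): Agent 1 can switch to R1 (-1 → 0). Not NE.
(R3, CL): Agent 1 gets 3, best alternative 1; Agent 2 gets 5, best alternative 0. No profitable deviation — NE.
(R4, L): Agent 1 gets 5, best alternative 4; Agent 2 gets 3, best alternative 1. No profitable deviation — NE.
(The remaining 8 profiles each have a profitable deviation by the same check.)

The pure Nash equilibria are (R3, CL), (R4, L).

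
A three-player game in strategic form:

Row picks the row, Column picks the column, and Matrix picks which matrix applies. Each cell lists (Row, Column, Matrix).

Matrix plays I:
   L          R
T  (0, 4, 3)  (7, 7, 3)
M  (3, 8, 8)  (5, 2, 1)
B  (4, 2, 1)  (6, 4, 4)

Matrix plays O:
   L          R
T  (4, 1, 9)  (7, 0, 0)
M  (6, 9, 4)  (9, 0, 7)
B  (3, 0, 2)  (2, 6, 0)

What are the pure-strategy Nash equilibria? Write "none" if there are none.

Pure NE: (T, R, I)

Check each profile: it is a Nash equilibrium iff no player can strictly gain by switching unilaterally.
(T, L, I): Row can switch to M (0 → 3). Not NE.
(T, L, O): Row can switch to M (4 → 6). Not NE.
(T, R, I): Row gets 7, best alternative 6; Column gets 7, best alternative 4; Matrix gets 3, best alternative 0. No profitable deviation — NE.
(T, R, O): Row can switch to M (7 → 9). Not NE.
(M, L, I): Row can switch to B (3 → 4). Not NE.
(M, L, O): Matrix can switch to I (4 → 8). Not NE.
(M, R, I): Row can switch to T (5 → 7). Not NE.
(M, R, O): Column can switch to L (0 → 9). Not NE.
(B, L, I): Column can switch to R (2 → 4). Not NE.
(B, L, O): Row can switch to T (3 → 4). Not NE.
(B, R, I): Row can switch to T (6 → 7). Not NE.
(B, R, O): Row can switch to T (2 → 7). Not NE.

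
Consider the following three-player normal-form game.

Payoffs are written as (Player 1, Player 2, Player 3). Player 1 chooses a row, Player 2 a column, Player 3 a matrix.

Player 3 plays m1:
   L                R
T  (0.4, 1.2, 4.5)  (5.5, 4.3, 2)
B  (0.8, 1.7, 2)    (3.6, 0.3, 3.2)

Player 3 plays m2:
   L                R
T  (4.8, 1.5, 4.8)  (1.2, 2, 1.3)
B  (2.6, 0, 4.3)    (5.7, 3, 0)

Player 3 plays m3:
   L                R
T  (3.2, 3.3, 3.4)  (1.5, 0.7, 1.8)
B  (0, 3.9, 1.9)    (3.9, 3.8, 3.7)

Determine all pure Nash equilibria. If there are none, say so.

(T, L, m1): Player 1 can switch to B (0.4 → 0.8). Not NE.
(T, L, m2): Player 2 can switch to R (1.5 → 2). Not NE.
(T, L, m3): Player 3 can switch to m1 (3.4 → 4.5). Not NE.
(T, R, m1): Player 1 gets 5.5, best alternative 3.6; Player 2 gets 4.3, best alternative 1.2; Player 3 gets 2, best alternative 1.8. No profitable deviation — NE.
(T, R, m2): Player 1 can switch to B (1.2 → 5.7). Not NE.
(T, R, m3): Player 1 can switch to B (1.5 → 3.9). Not NE.
(B, L, m1): Player 3 can switch to m2 (2 → 4.3). Not NE.
(B, L, m2): Player 1 can switch to T (2.6 → 4.8). Not NE.
(B, L, m3): Player 1 can switch to T (0 → 3.2). Not NE.
(B, R, m1): Player 1 can switch to T (3.6 → 5.5). Not NE.
(B, R, m2): Player 3 can switch to m1 (0 → 3.2). Not NE.
(B, R, m3): Player 2 can switch to L (3.8 → 3.9). Not NE.

(T, R, m1)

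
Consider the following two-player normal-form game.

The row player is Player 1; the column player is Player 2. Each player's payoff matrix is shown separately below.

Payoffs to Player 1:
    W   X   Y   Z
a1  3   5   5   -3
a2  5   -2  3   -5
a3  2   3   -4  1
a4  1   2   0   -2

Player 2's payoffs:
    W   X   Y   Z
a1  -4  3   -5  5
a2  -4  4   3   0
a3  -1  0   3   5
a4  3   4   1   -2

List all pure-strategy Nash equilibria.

(a1, W): Player 1 can switch to a2 (3 → 5). Not NE.
(a1, X): Player 2 can switch to Z (3 → 5). Not NE.
(a1, Y): Player 2 can switch to W (-5 → -4). Not NE.
(a1, Z): Player 1 can switch to a3 (-3 → 1). Not NE.
(a2, W): Player 2 can switch to X (-4 → 4). Not NE.
(a2, X): Player 1 can switch to a1 (-2 → 5). Not NE.
(a2, Y): Player 1 can switch to a1 (3 → 5). Not NE.
(a2, Z): Player 1 can switch to a1 (-5 → -3). Not NE.
(a3, W): Player 1 can switch to a1 (2 → 3). Not NE.
(a3, X): Player 1 can switch to a1 (3 → 5). Not NE.
(a3, Z): Player 1 gets 1, best alternative -2; Player 2 gets 5, best alternative 3. No profitable deviation — NE.
(The remaining 5 profiles each have a profitable deviation by the same check.)

Pure NE: (a3, Z)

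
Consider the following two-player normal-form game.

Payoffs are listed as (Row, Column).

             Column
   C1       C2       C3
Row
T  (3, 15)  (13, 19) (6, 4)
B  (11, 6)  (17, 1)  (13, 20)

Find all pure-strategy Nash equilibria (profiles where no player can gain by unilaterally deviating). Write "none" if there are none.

Row against C1: payoffs 3, 11 → best response B.
Row against C2: payoffs 13, 17 → best response B.
Row against C3: payoffs 6, 13 → best response B.
Column against T: payoffs 15, 19, 4 → best response C2.
Column against B: payoffs 6, 1, 20 → best response C3.
Mutual best responses: (B, C3).

(B, C3)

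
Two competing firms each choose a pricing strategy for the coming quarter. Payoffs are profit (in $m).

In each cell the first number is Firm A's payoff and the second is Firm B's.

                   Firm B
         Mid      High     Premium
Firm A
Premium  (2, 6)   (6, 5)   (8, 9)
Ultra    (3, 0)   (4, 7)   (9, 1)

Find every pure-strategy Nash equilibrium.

There is no pure-strategy Nash equilibrium.

For each player, find the best response to each opponent profile; mutual best responses are the pure NE.
Firm A against Mid: payoffs 2, 3 → best response Ultra.
Firm A against High: payoffs 6, 4 → best response Premium.
Firm A against Premium: payoffs 8, 9 → best response Ultra.
Firm B against Premium: payoffs 6, 5, 9 → best response Premium.
Firm B against Ultra: payoffs 0, 7, 1 → best response High.
No profile is a mutual best response for all players.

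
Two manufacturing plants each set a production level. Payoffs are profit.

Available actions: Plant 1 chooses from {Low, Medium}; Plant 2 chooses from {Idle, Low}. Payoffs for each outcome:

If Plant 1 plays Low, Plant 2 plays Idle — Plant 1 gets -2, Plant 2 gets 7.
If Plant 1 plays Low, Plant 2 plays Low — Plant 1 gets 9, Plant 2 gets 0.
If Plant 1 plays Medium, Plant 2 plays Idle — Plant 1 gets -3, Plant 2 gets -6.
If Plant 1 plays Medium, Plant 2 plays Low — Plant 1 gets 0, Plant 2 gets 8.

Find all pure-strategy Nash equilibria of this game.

Plant 1 against Idle: payoffs -2, -3 → best response Low.
Plant 1 against Low: payoffs 9, 0 → best response Low.
Plant 2 against Low: payoffs 7, 0 → best response Idle.
Plant 2 against Medium: payoffs -6, 8 → best response Low.
Mutual best responses: (Low, Idle).

(Low, Idle)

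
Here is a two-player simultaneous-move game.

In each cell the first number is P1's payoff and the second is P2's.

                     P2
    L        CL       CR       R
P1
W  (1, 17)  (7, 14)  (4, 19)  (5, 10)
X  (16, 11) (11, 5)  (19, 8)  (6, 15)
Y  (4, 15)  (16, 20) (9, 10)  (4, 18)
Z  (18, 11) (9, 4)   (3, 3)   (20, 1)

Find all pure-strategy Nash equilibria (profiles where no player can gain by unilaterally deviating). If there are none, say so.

P1 against L: payoffs 1, 16, 4, 18 → best response Z.
P1 against CL: payoffs 7, 11, 16, 9 → best response Y.
P1 against CR: payoffs 4, 19, 9, 3 → best response X.
P1 against R: payoffs 5, 6, 4, 20 → best response Z.
P2 against W: payoffs 17, 14, 19, 10 → best response CR.
P2 against X: payoffs 11, 5, 8, 15 → best response R.
P2 against Y: payoffs 15, 20, 10, 18 → best response CL.
P2 against Z: payoffs 11, 4, 3, 1 → best response L.
Mutual best responses: (Y, CL); (Z, L).

(Y, CL) and (Z, L)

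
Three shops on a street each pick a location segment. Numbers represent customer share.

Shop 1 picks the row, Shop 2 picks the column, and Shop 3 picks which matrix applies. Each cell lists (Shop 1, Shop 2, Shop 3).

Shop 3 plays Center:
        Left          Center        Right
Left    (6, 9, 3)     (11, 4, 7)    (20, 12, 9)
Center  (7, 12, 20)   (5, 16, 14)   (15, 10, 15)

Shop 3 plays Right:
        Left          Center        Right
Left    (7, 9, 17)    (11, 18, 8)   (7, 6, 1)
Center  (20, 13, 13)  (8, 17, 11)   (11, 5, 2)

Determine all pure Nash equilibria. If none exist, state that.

(Left, Left, Center): Shop 1 can switch to Center (6 → 7). Not NE.
(Left, Left, Right): Shop 1 can switch to Center (7 → 20). Not NE.
(Left, Center, Center): Shop 2 can switch to Left (4 → 9). Not NE.
(Left, Center, Right): Shop 1 gets 11, best alternative 8; Shop 2 gets 18, best alternative 9; Shop 3 gets 8, best alternative 7. No profitable deviation — NE.
(Left, Right, Center): Shop 1 gets 20, best alternative 15; Shop 2 gets 12, best alternative 9; Shop 3 gets 9, best alternative 1. No profitable deviation — NE.
(Left, Right, Right): Shop 1 can switch to Center (7 → 11). Not NE.
(Center, Left, Center): Shop 2 can switch to Center (12 → 16). Not NE.
(Center, Left, Right): Shop 2 can switch to Center (13 → 17). Not NE.
(Center, Center, Center): Shop 1 can switch to Left (5 → 11). Not NE.
(Center, Center, Right): Shop 1 can switch to Left (8 → 11). Not NE.
(Center, Right, Center): Shop 1 can switch to Left (15 → 20). Not NE.
(Center, Right, Right): Shop 2 can switch to Left (5 → 13). Not NE.

Pure-strategy Nash equilibria: (Left, Center, Right), (Left, Right, Center)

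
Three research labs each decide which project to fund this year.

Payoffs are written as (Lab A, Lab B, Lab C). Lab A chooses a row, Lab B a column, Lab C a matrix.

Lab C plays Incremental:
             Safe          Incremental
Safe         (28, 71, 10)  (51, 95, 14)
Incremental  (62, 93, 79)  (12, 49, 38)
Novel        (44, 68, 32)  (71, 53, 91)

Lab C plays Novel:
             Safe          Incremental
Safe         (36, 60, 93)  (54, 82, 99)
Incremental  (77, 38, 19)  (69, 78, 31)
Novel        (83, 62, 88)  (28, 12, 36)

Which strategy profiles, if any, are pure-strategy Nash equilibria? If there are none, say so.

Lab A against (Safe, Incremental): payoffs 28, 62, 44 → best response Incremental.
Lab A against (Safe, Novel): payoffs 36, 77, 83 → best response Novel.
Lab A against (Incremental, Incremental): payoffs 51, 12, 71 → best response Novel.
Lab A against (Incremental, Novel): payoffs 54, 69, 28 → best response Incremental.
Lab B against (Safe, Incremental): payoffs 71, 95 → best response Incremental.
Lab B against (Safe, Novel): payoffs 60, 82 → best response Incremental.
Lab B against (Incremental, Incremental): payoffs 93, 49 → best response Safe.
Lab B against (Incremental, Novel): payoffs 38, 78 → best response Incremental.
Lab B against (Novel, Incremental): payoffs 68, 53 → best response Safe.
Lab B against (Novel, Novel): payoffs 62, 12 → best response Safe.
Lab C against (Safe, Safe): payoffs 10, 93 → best response Novel.
Lab C against (Safe, Incremental): payoffs 14, 99 → best response Novel.
Lab C against (Incremental, Safe): payoffs 79, 19 → best response Incremental.
Lab C against (Incremental, Incremental): payoffs 38, 31 → best response Incremental.
Lab C against (Novel, Safe): payoffs 32, 88 → best response Novel.
Lab C against (Novel, Incremental): payoffs 91, 36 → best response Incremental.
Mutual best responses: (Incremental, Safe, Incremental); (Novel, Safe, Novel).

The pure Nash equilibria are (Incremental, Safe, Incremental) and (Novel, Safe, Novel).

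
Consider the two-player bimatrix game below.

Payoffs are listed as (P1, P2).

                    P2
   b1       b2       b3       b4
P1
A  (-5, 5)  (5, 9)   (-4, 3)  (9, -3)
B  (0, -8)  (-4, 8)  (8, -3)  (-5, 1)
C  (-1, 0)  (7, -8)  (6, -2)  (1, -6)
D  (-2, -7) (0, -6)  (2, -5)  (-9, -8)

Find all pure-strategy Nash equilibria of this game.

There is no pure-strategy Nash equilibrium.

For each player, find the best response to each opponent profile; mutual best responses are the pure NE.
P1 against b1: payoffs -5, 0, -1, -2 → best response B.
P1 against b2: payoffs 5, -4, 7, 0 → best response C.
P1 against b3: payoffs -4, 8, 6, 2 → best response B.
P1 against b4: payoffs 9, -5, 1, -9 → best response A.
P2 against A: payoffs 5, 9, 3, -3 → best response b2.
P2 against B: payoffs -8, 8, -3, 1 → best response b2.
P2 against C: payoffs 0, -8, -2, -6 → best response b1.
P2 against D: payoffs -7, -6, -5, -8 → best response b3.
No profile is a mutual best response for all players.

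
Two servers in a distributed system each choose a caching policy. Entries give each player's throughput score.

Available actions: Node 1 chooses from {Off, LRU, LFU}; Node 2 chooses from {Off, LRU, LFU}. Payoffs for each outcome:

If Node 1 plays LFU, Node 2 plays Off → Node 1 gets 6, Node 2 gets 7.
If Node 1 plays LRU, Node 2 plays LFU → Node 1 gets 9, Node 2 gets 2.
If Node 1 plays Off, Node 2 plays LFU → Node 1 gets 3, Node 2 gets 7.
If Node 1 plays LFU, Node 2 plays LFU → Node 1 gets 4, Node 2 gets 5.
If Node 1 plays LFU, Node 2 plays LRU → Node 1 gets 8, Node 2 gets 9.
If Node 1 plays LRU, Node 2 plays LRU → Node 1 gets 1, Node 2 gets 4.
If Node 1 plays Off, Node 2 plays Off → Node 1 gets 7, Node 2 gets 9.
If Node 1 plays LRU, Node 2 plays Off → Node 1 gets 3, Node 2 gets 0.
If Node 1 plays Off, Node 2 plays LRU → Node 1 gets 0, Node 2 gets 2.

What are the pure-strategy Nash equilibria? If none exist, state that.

(Off, Off): Node 1 gets 7, best alternative 6; Node 2 gets 9, best alternative 7. No profitable deviation — NE.
(Off, LRU): Node 1 can switch to LRU (0 → 1). Not NE.
(Off, LFU): Node 1 can switch to LRU (3 → 9). Not NE.
(LRU, Off): Node 1 can switch to Off (3 → 7). Not NE.
(LRU, LRU): Node 1 can switch to LFU (1 → 8). Not NE.
(LRU, LFU): Node 2 can switch to LRU (2 → 4). Not NE.
(LFU, Off): Node 1 can switch to Off (6 → 7). Not NE.
(LFU, LRU): Node 1 gets 8, best alternative 1; Node 2 gets 9, best alternative 7. No profitable deviation — NE.
(The remaining 1 profile has a profitable deviation by the same check.)

Pure-strategy Nash equilibria: (Off, Off), (LFU, LRU)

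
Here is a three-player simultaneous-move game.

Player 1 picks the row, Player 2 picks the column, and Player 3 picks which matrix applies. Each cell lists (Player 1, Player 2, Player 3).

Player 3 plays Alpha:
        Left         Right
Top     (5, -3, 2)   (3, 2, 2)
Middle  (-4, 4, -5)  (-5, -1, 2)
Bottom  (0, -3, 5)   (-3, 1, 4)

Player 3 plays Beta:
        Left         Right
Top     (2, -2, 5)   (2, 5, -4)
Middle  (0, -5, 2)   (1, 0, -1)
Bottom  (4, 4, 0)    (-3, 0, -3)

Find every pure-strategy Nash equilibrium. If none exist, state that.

(Top, Left, Alpha): Player 2 can switch to Right (-3 → 2). Not NE.
(Top, Left, Beta): Player 1 can switch to Bottom (2 → 4). Not NE.
(Top, Right, Alpha): Player 1 gets 3, best alternative -3; Player 2 gets 2, best alternative -3; Player 3 gets 2, best alternative -4. No profitable deviation — NE.
(Top, Right, Beta): Player 3 can switch to Alpha (-4 → 2). Not NE.
(Middle, Left, Alpha): Player 1 can switch to Top (-4 → 5). Not NE.
(Middle, Left, Beta): Player 1 can switch to Top (0 → 2). Not NE.
(Middle, Right, Alpha): Player 1 can switch to Top (-5 → 3). Not NE.
(The remaining 5 profiles each have a profitable deviation by the same check.)

Pure NE: (Top, Right, Alpha)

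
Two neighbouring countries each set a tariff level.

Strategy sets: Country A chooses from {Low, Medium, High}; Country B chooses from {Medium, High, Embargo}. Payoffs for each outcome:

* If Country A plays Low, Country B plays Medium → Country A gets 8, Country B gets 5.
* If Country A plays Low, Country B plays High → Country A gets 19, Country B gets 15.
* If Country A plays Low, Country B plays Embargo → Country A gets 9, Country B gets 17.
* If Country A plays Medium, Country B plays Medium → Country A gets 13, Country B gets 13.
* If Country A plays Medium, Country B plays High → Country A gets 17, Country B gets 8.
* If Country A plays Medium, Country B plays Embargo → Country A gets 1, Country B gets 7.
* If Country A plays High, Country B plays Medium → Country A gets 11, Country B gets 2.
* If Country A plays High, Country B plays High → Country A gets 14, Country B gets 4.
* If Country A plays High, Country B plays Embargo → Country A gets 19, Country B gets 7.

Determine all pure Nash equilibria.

The pure Nash equilibria are (Medium, Medium), (High, Embargo).

Check each profile: it is a Nash equilibrium iff no player can strictly gain by switching unilaterally.
(Low, Medium): Country A can switch to Medium (8 → 13). Not NE.
(Low, High): Country B can switch to Embargo (15 → 17). Not NE.
(Low, Embargo): Country A can switch to High (9 → 19). Not NE.
(Medium, Medium): Country A gets 13, best alternative 11; Country B gets 13, best alternative 8. No profitable deviation — NE.
(Medium, High): Country A can switch to Low (17 → 19). Not NE.
(Medium, Embargo): Country A can switch to Low (1 → 9). Not NE.
(High, Medium): Country A can switch to Medium (11 → 13). Not NE.
(High, Embargo): Country A gets 19, best alternative 9; Country B gets 7, best alternative 4. No profitable deviation — NE.
(The remaining 1 profile has a profitable deviation by the same check.)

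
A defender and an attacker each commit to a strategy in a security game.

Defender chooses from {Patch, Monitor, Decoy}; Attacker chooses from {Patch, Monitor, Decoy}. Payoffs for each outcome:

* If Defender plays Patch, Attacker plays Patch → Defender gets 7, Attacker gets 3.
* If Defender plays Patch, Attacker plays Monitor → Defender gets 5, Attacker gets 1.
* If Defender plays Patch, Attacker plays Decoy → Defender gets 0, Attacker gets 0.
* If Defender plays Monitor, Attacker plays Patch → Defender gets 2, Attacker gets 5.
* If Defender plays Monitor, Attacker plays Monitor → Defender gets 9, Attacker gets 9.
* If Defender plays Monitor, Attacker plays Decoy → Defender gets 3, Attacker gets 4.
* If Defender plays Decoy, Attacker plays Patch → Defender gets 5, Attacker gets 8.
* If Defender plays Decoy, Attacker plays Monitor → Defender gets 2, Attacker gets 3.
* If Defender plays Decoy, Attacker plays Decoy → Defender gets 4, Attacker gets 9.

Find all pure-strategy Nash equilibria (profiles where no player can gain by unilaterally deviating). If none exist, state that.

(Patch, Patch): Defender gets 7, best alternative 5; Attacker gets 3, best alternative 1. No profitable deviation — NE.
(Patch, Monitor): Defender can switch to Monitor (5 → 9). Not NE.
(Patch, Decoy): Defender can switch to Monitor (0 → 3). Not NE.
(Monitor, Patch): Defender can switch to Patch (2 → 7). Not NE.
(Monitor, Monitor): Defender gets 9, best alternative 5; Attacker gets 9, best alternative 5. No profitable deviation — NE.
(Monitor, Decoy): Defender can switch to Decoy (3 → 4). Not NE.
(Decoy, Patch): Defender can switch to Patch (5 → 7). Not NE.
(Decoy, Monitor): Defender can switch to Patch (2 → 5). Not NE.
(Decoy, Decoy): Defender gets 4, best alternative 3; Attacker gets 9, best alternative 8. No profitable deviation — NE.

Pure-strategy Nash equilibria: (Patch, Patch) and (Monitor, Monitor) and (Decoy, Decoy)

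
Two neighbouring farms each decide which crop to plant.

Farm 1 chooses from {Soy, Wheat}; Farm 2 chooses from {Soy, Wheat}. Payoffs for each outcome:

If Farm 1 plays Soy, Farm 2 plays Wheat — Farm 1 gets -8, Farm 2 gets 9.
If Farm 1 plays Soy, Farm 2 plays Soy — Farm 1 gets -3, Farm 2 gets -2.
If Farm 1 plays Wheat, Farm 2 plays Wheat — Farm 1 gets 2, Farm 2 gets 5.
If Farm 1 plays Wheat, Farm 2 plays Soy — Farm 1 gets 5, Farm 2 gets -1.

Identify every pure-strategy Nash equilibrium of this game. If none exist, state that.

(Soy, Soy): Farm 1 can switch to Wheat (-3 → 5). Not NE.
(Soy, Wheat): Farm 1 can switch to Wheat (-8 → 2). Not NE.
(Wheat, Soy): Farm 2 can switch to Wheat (-1 → 5). Not NE.
(Wheat, Wheat): Farm 1 gets 2, best alternative -8; Farm 2 gets 5, best alternative -1. No profitable deviation — NE.

Pure NE: (Wheat, Wheat)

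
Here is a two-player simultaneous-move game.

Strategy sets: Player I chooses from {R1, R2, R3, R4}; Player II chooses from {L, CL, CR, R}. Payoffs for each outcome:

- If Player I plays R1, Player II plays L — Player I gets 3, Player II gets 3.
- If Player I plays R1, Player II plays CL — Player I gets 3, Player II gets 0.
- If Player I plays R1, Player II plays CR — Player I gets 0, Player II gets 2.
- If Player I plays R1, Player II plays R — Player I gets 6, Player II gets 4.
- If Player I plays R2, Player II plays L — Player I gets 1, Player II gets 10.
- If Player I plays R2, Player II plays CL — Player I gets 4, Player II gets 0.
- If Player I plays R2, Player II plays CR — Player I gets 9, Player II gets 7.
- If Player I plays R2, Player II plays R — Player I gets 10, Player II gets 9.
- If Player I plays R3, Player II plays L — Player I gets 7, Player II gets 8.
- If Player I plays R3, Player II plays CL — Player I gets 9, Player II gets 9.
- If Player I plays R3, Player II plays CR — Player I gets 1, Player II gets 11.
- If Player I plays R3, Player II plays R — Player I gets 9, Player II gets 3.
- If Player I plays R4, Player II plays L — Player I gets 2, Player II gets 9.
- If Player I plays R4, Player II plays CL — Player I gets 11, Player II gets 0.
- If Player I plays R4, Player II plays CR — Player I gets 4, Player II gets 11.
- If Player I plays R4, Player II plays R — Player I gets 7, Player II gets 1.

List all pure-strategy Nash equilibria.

(R1, L): Player I can switch to R3 (3 → 7). Not NE.
(R1, CL): Player I can switch to R2 (3 → 4). Not NE.
(R1, CR): Player I can switch to R2 (0 → 9). Not NE.
(R1, R): Player I can switch to R2 (6 → 10). Not NE.
(R2, L): Player I can switch to R1 (1 → 3). Not NE.
(R2, CL): Player I can switch to R3 (4 → 9). Not NE.
(R2, CR): Player II can switch to L (7 → 10). Not NE.
(R2, R): Player II can switch to L (9 → 10). Not NE.
(R3, L): Player II can switch to CL (8 → 9). Not NE.
(R3, CL): Player I can switch to R4 (9 → 11). Not NE.
(The remaining 6 profiles each have a profitable deviation by the same check.)

No pure-strategy Nash equilibrium.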